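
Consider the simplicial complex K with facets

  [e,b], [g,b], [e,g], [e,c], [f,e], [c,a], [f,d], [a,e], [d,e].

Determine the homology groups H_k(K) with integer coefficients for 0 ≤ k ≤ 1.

We work with the vertex ordering a < b < c < d < e < f < g. The simplices of K, each written with vertices in increasing order, are:

  0-simplices (7): a, b, c, d, e, f, g
  1-simplices (9): ac, ae, be, bg, ce, de, df, ef, eg

so the chain groups are C_0 ≅ Z^7, C_1 ≅ Z^9.

The boundary map ∂_1: C_1 → C_0 maps an edge to its endpoints' difference, ∂[p,q] = q − p.
As a 7×9 matrix over Z this has rank 6, with invariant factors (1,1,1,1,1,1).

From H_k ≅ ker(∂_k) / im(∂_{k+1}) we obtain:

  H_0: rank C_0 − rank ∂_1 = 7 − 6 = 1, and the invariant factors of ∂_1 are all 1, so H_0 ≅ Z.
  H_1: rank ker ∂_1 − rank ∂_2 = (9 − 6) − 0 = 3, and there is no ∂_2, so H_1 ≅ Z^3.

H_0 ≅ Z,  H_1 ≅ Z^3.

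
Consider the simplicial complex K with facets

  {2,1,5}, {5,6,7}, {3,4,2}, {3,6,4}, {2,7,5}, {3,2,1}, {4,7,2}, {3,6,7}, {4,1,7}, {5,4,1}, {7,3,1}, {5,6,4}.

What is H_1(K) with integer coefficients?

We work with the vertex ordering 1 < 2 < 3 < 4 < 5 < 6 < 7. The simplices of K, each written with vertices in increasing order, are:

  0-simplices (7): [1], [2], [3], [4], [5], [6], [7]
  1-simplices (18): [1,2], [1,3], [1,4], [1,5], [1,7], [2,3], [2,4], [2,5], [2,7], [3,4], [3,6], [3,7], [4,5], [4,6], [4,7], [5,6], [5,7], [6,7]
  2-simplices (12): [1,2,3], [1,2,5], [1,3,7], [1,4,5], [1,4,7], [2,3,4], [2,4,7], [2,5,7], [3,4,6], [3,6,7], [4,5,6], [5,6,7]

Hence C_0 ≅ Z^7, C_1 ≅ Z^18, C_2 ≅ Z^12.

Boundary ∂_1: C_1 → C_0 is given by ∂[p,q] = [q] − [p]. For instance
  ∂[2,4] = [4] − [2].
The 7×18 boundary matrix has rank 6 and Smith normal form diag(1,1,1,1,1,1).

∂_2: C_2 → C_1 acts by ∂[p,q,r] = [q,r] − [p,r] + [p,q]. For instance
  ∂[2,4,7] = [4,7] − [2,7] + [2,4],
  ∂[3,6,7] = [6,7] − [3,7] + [3,6].
The 18×12 boundary matrix has rank 12 and Smith normal form diag(1,1,1,1,1,1,1,1,1,1,1,2).

Computing H_k = (kernel of ∂_k) / (image of ∂_{k+1}):

  H_1: rank ker ∂_1 − rank ∂_2 = (18 − 6) − 12 = 0, and ∂_2 has invariant factor 2 > 1, so H_1 = Z/2.

H_1 ≅ Z/2.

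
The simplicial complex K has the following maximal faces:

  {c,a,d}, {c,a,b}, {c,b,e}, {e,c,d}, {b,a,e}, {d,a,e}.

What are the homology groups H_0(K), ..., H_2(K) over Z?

Take the total order a < b < c < d < e on the vertex set. Then K (dimension 2) consists of the simplices:

  0-simplices (5): a, b, c, d, e
  1-simplices (9): ab, ac, ad, ae, bc, be, cd, ce, de
  2-simplices (6): abc, abe, acd, ade, bce, cde

so the chain groups are C_0 ≅ Z^5, C_1 ≅ Z^9, C_2 ≅ Z^6.

Boundary ∂_1: C_1 → C_0 sends each edge [p,q] (with p < q) to q − p. For instance
  ∂ab = b − a.
The resulting 5×9 matrix has rank 4, and its Smith normal form has invariant factors (1,1,1,1).

∂_2: C_2 → C_1 maps a triangle to the signed sum of its edges. For instance
  ∂abc = bc − ac + ab,
  ∂bce = ce − be + bc.
This gives a 9×6 integer matrix of rank 5; reducing to Smith normal form yields diagonal entries (1,1,1,1,1).

From H_k ≅ ker(∂_k) / im(∂_{k+1}) we obtain:

  H_0: rank C_0 − rank ∂_1 = 5 − 4 = 1, and the invariant factors of ∂_1 are all 1, so H_0 ≅ Z.
  H_1: rank ker ∂_1 − rank ∂_2 = (9 − 4) − 5 = 0, and the invariant factors of ∂_2 are all 1, so H_1 ≅ 0.
  H_2: rank ker ∂_2 − rank ∂_3 = (6 − 5) − 0 = 1, and there is no ∂_3, so H_2 ≅ Z.

As a check, the Euler characteristic is 5 − 9 + 6 = 2, which agrees with 1 − 0 + 1 = 2.
(K is a triangulation of the 2-sphere S^2.)

H_0 = Z,  H_1 = 0,  H_2 = Z.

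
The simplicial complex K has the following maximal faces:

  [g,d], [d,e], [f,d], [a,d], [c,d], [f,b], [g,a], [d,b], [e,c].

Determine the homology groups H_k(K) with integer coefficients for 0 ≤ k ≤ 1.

We work with the vertex ordering a < b < c < d < e < f < g. The simplices of K, each written with vertices in increasing order, are:

  0-simplices (7): a, b, c, d, e, f, g
  1-simplices (9): ad, ag, bd, bf, cd, ce, de, df, dg

so the chain groups are C_0 ≅ Z^7, C_1 ≅ Z^9.

The boundary map ∂_1: C_1 → C_0 sends each edge [p,q] (with p < q) to q − p. For instance
  ∂ad = d − a.
As a 7×9 matrix over Z this has rank 6, with invariant factors (1,1,1,1,1,1).

Computing H_k = (kernel of ∂_k) / (image of ∂_{k+1}):

  H_0: rank C_0 − rank ∂_1 = 7 − 6 = 1, and the invariant factors of ∂_1 are all 1, so H_0 = Z.
  H_1: rank ker ∂_1 − rank ∂_2 = (9 − 6) − 0 = 3, and there is no ∂_2, so H_1 = Z^3.

H_0 = Z,  H_1 = Z^3.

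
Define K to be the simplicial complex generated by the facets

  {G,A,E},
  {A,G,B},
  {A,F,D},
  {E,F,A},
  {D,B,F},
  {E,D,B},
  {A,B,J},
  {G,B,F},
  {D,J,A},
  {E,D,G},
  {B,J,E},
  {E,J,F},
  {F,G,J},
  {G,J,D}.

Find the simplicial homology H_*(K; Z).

We work with the vertex ordering A < B < D < E < F < G < J. The simplices of K, each written with vertices in increasing order, are:

  0-simplices (7): A, B, D, E, F, G, J
  1-simplices (21): AB, AD, AE, AF, AG, AJ, BD, BE, BF, BG, BJ, DE, DF, DG, DJ, EF, EG, EJ, FG, FJ, GJ
  2-simplices (14): ABG, ABJ, ADF, ADJ, AEF, AEG, BDE, BDF, BEJ, BFG, DEG, DGJ, EFJ, FGJ

giving chain groups C_0 ≅ Z^7, C_1 ≅ Z^21, C_2 ≅ Z^14.

Boundary ∂_1: C_1 → C_0 sends each edge [p,q] (with p < q) to q − p. For instance
  ∂DE = E − D.
The 7×21 boundary matrix has rank 6 and Smith normal form diag(1,1,1,1,1,1).

The boundary map ∂_2: C_2 → C_1 acts by ∂[p,q,r] = [q,r] − [p,r] + [p,q]. For instance
  ∂BDE = DE − BE + BD,
  ∂ABJ = BJ − AJ + AB.
The 21×14 boundary matrix has rank 13 and Smith normal form diag(1,1,1,1,1,1,1,1,1,1,1,1,1).

Computing H_k = (kernel of ∂_k) / (image of ∂_{k+1}):

  H_0: rank C_0 − rank ∂_1 = 7 − 6 = 1, and the invariant factors of ∂_1 are all 1, so H_0 = Z.
  H_1: rank ker ∂_1 − rank ∂_2 = (21 − 6) − 13 = 2, and the invariant factors of ∂_2 are all 1, so H_1 = Z^2.
  H_2: rank ker ∂_2 − rank ∂_3 = (14 − 13) − 0 = 1, and there is no ∂_3, so H_2 = Z.

H_0 = Z,  H_1 = Z^2,  H_2 = Z.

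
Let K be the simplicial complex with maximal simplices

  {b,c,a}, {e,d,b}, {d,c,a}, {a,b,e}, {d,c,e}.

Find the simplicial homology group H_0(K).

H_0 ≅ Z.

We work with the vertex ordering a < b < c < d < e. The simplices of K, each written with vertices in increasing order, are:

  0-simplices (5): a, b, c, d, e
  1-simplices (10): ab, ac, ad, ae, bc, bd, be, cd, ce, de
  2-simplices (5): abc, abe, acd, bde, cde

giving chain groups C_0 ≅ Z^5, C_1 ≅ Z^10, C_2 ≅ Z^5.

∂_1: C_1 → C_0 is given by ∂[p,q] = [q] − [p]. For instance
  ∂cd = d − c.
This gives a 5×10 integer matrix of rank 4; reducing to Smith normal form yields diagonal entries (1,1,1,1).

The boundary map ∂_2: C_2 → C_1 maps a triangle to the signed sum of its edges. For instance
  ∂acd = cd − ad + ac,
  ∂cde = de − ce + cd.
This gives a 10×5 integer matrix of rank 5; reducing to Smith normal form yields diagonal entries (1,1,1,1,1).

Computing H_k = (kernel of ∂_k) / (image of ∂_{k+1}):

  H_0: rank C_0 − rank ∂_1 = 5 − 4 = 1, and the invariant factors of ∂_1 are all 1, so H_0 = Z.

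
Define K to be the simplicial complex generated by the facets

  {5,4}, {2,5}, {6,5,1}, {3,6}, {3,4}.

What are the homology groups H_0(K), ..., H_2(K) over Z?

Order the vertices as 1 < 2 < 3 < 4 < 5 < 6. Listing each simplex with vertices in this order, K has dimension 2 with simplices:

  0-simplices (6): [1], [2], [3], [4], [5], [6]
  1-simplices (7): [1,5], [1,6], [2,5], [3,4], [3,6], [4,5], [5,6]
  2-simplices (1): [1,5,6]

Hence C_0 ≅ Z^6, C_1 ≅ Z^7, C_2 ≅ Z^1.

∂_1: C_1 → C_0 is given by ∂[p,q] = [q] − [p].
The resulting 6×7 matrix has rank 5, and its Smith normal form has invariant factors (1,1,1,1,1).

∂_2: C_2 → C_1 maps a triangle to the signed sum of its edges. For instance
  ∂[1,5,6] = [5,6] − [1,6] + [1,5].
As a 7×1 matrix over Z this has rank 1, with invariant factors (1).

Now H_k = ker ∂_k / im ∂_{k+1}, so:

  H_0: rank C_0 − rank ∂_1 = 6 − 5 = 1, and the invariant factors of ∂_1 are all 1, so H_0 = Z.
  H_1: rank ker ∂_1 − rank ∂_2 = (7 − 5) − 1 = 1, and the invariant factors of ∂_2 are all 1, so H_1 = Z.
  H_2: rank ker ∂_2 − rank ∂_3 = (1 − 1) − 0 = 0, and there is no ∂_3, so H_2 = 0.

H_0 = Z,  H_1 = Z,  H_2 = 0.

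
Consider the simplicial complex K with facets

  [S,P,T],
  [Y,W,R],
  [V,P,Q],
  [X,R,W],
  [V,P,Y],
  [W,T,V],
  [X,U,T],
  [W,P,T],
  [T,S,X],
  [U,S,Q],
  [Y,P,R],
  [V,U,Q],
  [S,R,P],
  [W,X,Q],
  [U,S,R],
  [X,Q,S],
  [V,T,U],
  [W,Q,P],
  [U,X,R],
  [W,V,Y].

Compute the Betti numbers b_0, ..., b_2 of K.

b_0 = 1, b_1 = 1, b_2 = 0.

Take the total order P < Q < R < S < T < U < V < W < X < Y on the vertex set. Then K (dimension 2) consists of the simplices:

  0-simplices (10): P, Q, R, S, T, U, V, W, X, Y
  1-simplices (30): PQ, PR, PS, PT, PV, PW, PY, QS, QU, QV, QW, QX, RS, RU, RW, RX, RY, ST, SU, SX, TU, TV, TW, TX, UV, UX, VW, VY, WX, WY
  2-simplices (20): PQV, PQW, PRS, PRY, PST, PTW, PVY, QSU, QSX, QUV, QWX, RSU, RUX, RWX, RWY, STX, TUV, TUX, TVW, VWY

Hence C_0 ≅ Z^10, C_1 ≅ Z^30, C_2 ≅ Z^20.

Boundary ∂_1: C_1 → C_0 is given by ∂[p,q] = [q] − [p]. For instance
  ∂TV = V − T.
This gives a 10×30 integer matrix of rank 9; reducing to Smith normal form yields diagonal entries (1,1,1,1,1,1,1,1,1).

Boundary ∂_2: C_2 → C_1 sends each 2-simplex [p,q,r] to [q,r] − [p,r] + [p,q]. For instance
  ∂STX = TX − SX + ST,
  ∂RSU = SU − RU + RS.
This gives a 30×20 integer matrix of rank 20; reducing to Smith normal form yields diagonal entries (1,1,1,1,1,1,1,1,1,1,1,1,1,1,1,1,1,1,1,2).

Reading off H_k = ker ∂_k / im ∂_{k+1}:

  H_0: rank C_0 − rank ∂_1 = 10 − 9 = 1, and the invariant factors of ∂_1 are all 1, so H_0 ≅ Z.
  H_1: rank ker ∂_1 − rank ∂_2 = (30 − 9) − 20 = 1, and ∂_2 has invariant factor 2 > 1, so H_1 ≅ Z ⊕ Z/2Z.
  H_2: rank ker ∂_2 − rank ∂_3 = (20 − 20) − 0 = 0, and there is no ∂_3, so H_2 ≅ 0.

As a check, the Euler characteristic is 10 − 30 + 20 = 0, which agrees with 1 − 1 + 0 = 0.
(K is a triangulation of the Klein bottle.)

Hence the Betti numbers are b_0 = 1, b_1 = 1, b_2 = 0.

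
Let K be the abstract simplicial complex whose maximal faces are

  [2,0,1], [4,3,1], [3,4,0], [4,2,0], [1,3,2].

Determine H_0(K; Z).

H_0 = Z.

K has 5 vertices, 10 edges, 5 triangles.
rank ∂_0 = 0, rank ∂_1 = 4 ⇒ b_0 = 5 − 0 − 4 = 1; all invariant factors of ∂_1 are 1 so no torsion. So H_0 = Z.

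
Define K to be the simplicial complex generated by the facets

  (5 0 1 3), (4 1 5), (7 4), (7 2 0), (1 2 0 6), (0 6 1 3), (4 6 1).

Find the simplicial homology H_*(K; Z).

K has 8 vertices, 18 edges, 13 triangles, 3 3-simplices.
rank ∂_0 = 0, rank ∂_1 = 7 ⇒ b_0 = 8 − 0 − 7 = 1; all invariant factors of ∂_1 are 1 so no torsion. So H_0 ≅ Z.
rank ∂_1 = 7, rank ∂_2 = 10 ⇒ b_1 = 18 − 7 − 10 = 1; all invariant factors of ∂_2 are 1 so no torsion. So H_1 ≅ Z.
rank ∂_2 = 10, rank ∂_3 = 3 ⇒ b_2 = 13 − 10 − 3 = 0; all invariant factors of ∂_3 are 1 so no torsion. So H_2 ≅ 0.
rank ∂_3 = 3, rank ∂_4 = 0 ⇒ b_3 = 3 − 3 − 0 = 0. So H_3 ≅ 0.

H_0 ≅ Z,  H_1 ≅ Z,  H_2 = 0,  H_3 = 0.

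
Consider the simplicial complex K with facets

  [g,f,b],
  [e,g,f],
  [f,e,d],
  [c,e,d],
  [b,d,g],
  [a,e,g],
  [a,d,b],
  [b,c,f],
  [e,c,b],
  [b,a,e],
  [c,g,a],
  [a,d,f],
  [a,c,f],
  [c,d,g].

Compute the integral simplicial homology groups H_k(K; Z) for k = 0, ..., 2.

H_0 = Z,  H_1 = Z^2,  H_2 = Z.

Fix the vertex order a < b < c < d < e < f < g and write every simplex with vertices in increasing order. Then dim K = 2 and the simplices of K are:

  0-simplices (7): a, b, c, d, e, f, g
  1-simplices (21): ab, ac, ad, ae, af, ag, bc, bd, be, bf, bg, cd, ce, cf, cg, de, df, dg, ef, eg, fg
  2-simplices (14): abd, abe, acf, acg, adf, aeg, bce, bcf, bdg, bfg, cde, cdg, def, efg

so the chain groups are C_0 ≅ Z^7, C_1 ≅ Z^21, C_2 ≅ Z^14.

Boundary ∂_1: C_1 → C_0 is given by ∂[p,q] = [q] − [p]. For instance
  ∂ae = e − a.
The 7×21 boundary matrix has rank 6 and Smith normal form diag(1,1,1,1,1,1).

The boundary map ∂_2: C_2 → C_1 sends each 2-simplex [p,q,r] to [q,r] − [p,r] + [p,q]. For instance
  ∂def = ef − df + de,
  ∂bfg = fg − bg + bf.
As a 21×14 matrix over Z this has rank 13, with invariant factors (1,1,1,1,1,1,1,1,1,1,1,1,1).

Reading off H_k = ker ∂_k / im ∂_{k+1}:

  H_0: rank C_0 − rank ∂_1 = 7 − 6 = 1, and the invariant factors of ∂_1 are all 1, so H_0 = Z.
  H_1: rank ker ∂_1 − rank ∂_2 = (21 − 6) − 13 = 2, and the invariant factors of ∂_2 are all 1, so H_1 = Z^2.
  H_2: rank ker ∂_2 − rank ∂_3 = (14 − 13) − 0 = 1, and there is no ∂_3, so H_2 = Z.

As a check, the Euler characteristic is 7 − 21 + 14 = 0, which agrees with 1 − 2 + 1 = 0.
(K is a triangulation of the torus T^2.)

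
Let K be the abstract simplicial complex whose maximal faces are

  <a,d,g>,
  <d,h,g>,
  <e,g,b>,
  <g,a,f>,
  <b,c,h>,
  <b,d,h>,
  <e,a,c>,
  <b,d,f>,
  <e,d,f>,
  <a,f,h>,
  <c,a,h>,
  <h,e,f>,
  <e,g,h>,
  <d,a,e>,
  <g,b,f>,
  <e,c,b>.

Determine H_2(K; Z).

Fix the vertex order a < b < c < d < e < f < g < h and write every simplex with vertices in increasing order. Then dim K = 2 and the simplices of K are:

  0-simplices (8): a, b, c, d, e, f, g, h
  1-simplices (24): ac, ad, ae, af, ag, ah, bc, bd, be, bf, bg, bh, ce, ch, de, df, dg, dh, ef, eg, eh, fg, fh, gh
  2-simplices (16): ace, ach, ade, adg, afg, afh, bce, bch, bdf, bdh, beg, bfg, def, dgh, efh, egh

so the chain groups are C_0 ≅ Z^8, C_1 ≅ Z^24, C_2 ≅ Z^16.

The boundary map ∂_1: C_1 → C_0 sends each edge [p,q] (with p < q) to q − p.
The 8×24 boundary matrix has rank 7 and Smith normal form diag(1,1,1,1,1,1,1).

The boundary map ∂_2: C_2 → C_1 acts by ∂[p,q,r] = [q,r] − [p,r] + [p,q]. For instance
  ∂bfg = fg − bg + bf,
  ∂ace = ce − ae + ac.
The 24×16 boundary matrix has rank 15 and Smith normal form diag(1,1,1,1,1,1,1,1,1,1,1,1,1,1,1).

Computing H_k = (kernel of ∂_k) / (image of ∂_{k+1}):

  H_2: rank ker ∂_2 − rank ∂_3 = (16 − 15) − 0 = 1, and there is no ∂_3, so H_2 ≅ Z.

H_2 = Z.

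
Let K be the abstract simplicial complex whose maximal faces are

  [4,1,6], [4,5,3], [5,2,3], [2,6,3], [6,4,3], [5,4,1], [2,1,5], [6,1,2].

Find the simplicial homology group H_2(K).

Fix the vertex order 1 < 2 < 3 < 4 < 5 < 6 and write every simplex with vertices in increasing order. Then dim K = 2 and the simplices of K are:

  0-simplices (6): [1], [2], [3], [4], [5], [6]
  1-simplices (12): [1,2], [1,4], [1,5], [1,6], [2,3], [2,5], [2,6], [3,4], [3,5], [3,6], [4,5], [4,6]
  2-simplices (8): [1,2,5], [1,2,6], [1,4,5], [1,4,6], [2,3,5], [2,3,6], [3,4,5], [3,4,6]

Hence C_0 ≅ Z^6, C_1 ≅ Z^12, C_2 ≅ Z^8.

The boundary map ∂_1: C_1 → C_0 is given by ∂[p,q] = [q] − [p]. For instance
  ∂[1,5] = [5] − [1].
This gives a 6×12 integer matrix of rank 5; reducing to Smith normal form yields diagonal entries (1,1,1,1,1).

The boundary map ∂_2: C_2 → C_1 maps a triangle to the signed sum of its edges. For instance
  ∂[1,2,6] = [2,6] − [1,6] + [1,2],
  ∂[3,4,6] = [4,6] − [3,6] + [3,4].
This gives a 12×8 integer matrix of rank 7; reducing to Smith normal form yields diagonal entries (1,1,1,1,1,1,1).

Now H_k = ker ∂_k / im ∂_{k+1}, so:

  H_2: rank ker ∂_2 − rank ∂_3 = (8 − 7) − 0 = 1, and there is no ∂_3, so H_2 ≅ Z.

H_2 = Z.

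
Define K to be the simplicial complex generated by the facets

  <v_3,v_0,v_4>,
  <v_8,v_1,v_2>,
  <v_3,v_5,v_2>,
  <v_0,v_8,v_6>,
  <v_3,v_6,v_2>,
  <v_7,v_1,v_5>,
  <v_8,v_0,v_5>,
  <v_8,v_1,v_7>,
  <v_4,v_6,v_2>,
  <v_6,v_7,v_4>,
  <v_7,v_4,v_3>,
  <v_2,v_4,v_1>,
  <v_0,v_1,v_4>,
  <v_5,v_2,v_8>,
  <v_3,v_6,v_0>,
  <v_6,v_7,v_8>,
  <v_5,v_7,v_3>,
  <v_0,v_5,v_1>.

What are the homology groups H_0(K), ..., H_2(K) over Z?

H_0 ≅ Z,  H_1 ≅ Z ⊕ Z/2Z,  H_2 = 0.

We work with the vertex ordering v_0 < v_1 < v_2 < v_3 < v_4 < v_5 < v_6 < v_7 < v_8. The simplices of K, each written with vertices in increasing order, are:

  0-simplices (9): [v_0], [v_1], [v_2], [v_3], [v_4], [v_5], [v_6], [v_7], [v_8]
  1-simplices (27): (27 of them)
  2-simplices (18): (18 of them)

so the chain groups are C_0 ≅ Z^9, C_1 ≅ Z^27, C_2 ≅ Z^18.

Boundary ∂_1: C_1 → C_0 sends each edge [p,q] (with p < q) to q − p.
As a 9×27 matrix over Z this has rank 8, with invariant factors (1,1,1,1,1,1,1,1).

The boundary map ∂_2: C_2 → C_1 maps a triangle to the signed sum of its edges. For instance
  ∂[v_2,v_3,v_6] = [v_3,v_6] − [v_2,v_6] + [v_2,v_3],
  ∂[v_1,v_2,v_8] = [v_2,v_8] − [v_1,v_8] + [v_1,v_2].
As a 27×18 matrix over Z this has rank 18, with invariant factors (1,1,1,1,1,1,1,1,1,1,1,1,1,1,1,1,1,2).

Reading off H_k = ker ∂_k / im ∂_{k+1}:

  H_0: rank C_0 − rank ∂_1 = 9 − 8 = 1, and the invariant factors of ∂_1 are all 1, so H_0 ≅ Z.
  H_1: rank ker ∂_1 − rank ∂_2 = (27 − 8) − 18 = 1, and ∂_2 has invariant factor 2 > 1, so H_1 ≅ Z ⊕ Z/2Z.
  H_2: rank ker ∂_2 − rank ∂_3 = (18 − 18) − 0 = 0, and there is no ∂_3, so H_2 ≅ 0.

As a check, the Euler characteristic is 9 − 27 + 18 = 0, which agrees with 1 − 1 + 0 = 0.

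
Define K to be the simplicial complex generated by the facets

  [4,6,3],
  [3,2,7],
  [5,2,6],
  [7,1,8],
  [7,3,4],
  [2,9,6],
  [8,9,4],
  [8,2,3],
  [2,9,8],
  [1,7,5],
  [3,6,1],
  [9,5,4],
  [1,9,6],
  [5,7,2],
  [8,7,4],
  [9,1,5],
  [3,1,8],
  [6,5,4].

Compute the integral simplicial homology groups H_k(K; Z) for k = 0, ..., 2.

We work with the vertex ordering 1 < 2 < 3 < 4 < 5 < 6 < 7 < 8 < 9. The simplices of K, each written with vertices in increasing order, are:

  0-simplices (9): [1], [2], [3], [4], [5], [6], [7], [8], [9]
  1-simplices (27): (27 of them)
  2-simplices (18): [1,3,6], [1,3,8], [1,5,7], [1,5,9], [1,6,9], [1,7,8], [2,3,7], [2,3,8], [2,5,6], [2,5,7], [2,6,9], [2,8,9], [3,4,6], [3,4,7], [4,5,6], [4,5,9], [4,7,8], [4,8,9]

Hence C_0 ≅ Z^9, C_1 ≅ Z^27, C_2 ≅ Z^18.

Boundary ∂_1: C_1 → C_0 maps an edge to its endpoints' difference, ∂[p,q] = q − p.
The 9×27 boundary matrix has rank 8 and Smith normal form diag(1,1,1,1,1,1,1,1).

The boundary map ∂_2: C_2 → C_1 maps a triangle to the signed sum of its edges. For instance
  ∂[2,3,8] = [3,8] − [2,8] + [2,3],
  ∂[3,4,6] = [4,6] − [3,6] + [3,4].
This gives a 27×18 integer matrix of rank 18; reducing to Smith normal form yields diagonal entries (1,1,1,1,1,1,1,1,1,1,1,1,1,1,1,1,1,2).

Now H_k = ker ∂_k / im ∂_{k+1}, so:

  H_0: rank C_0 − rank ∂_1 = 9 − 8 = 1, and the invariant factors of ∂_1 are all 1, so H_0 ≅ Z.
  H_1: rank ker ∂_1 − rank ∂_2 = (27 − 8) − 18 = 1, and ∂_2 has invariant factor 2 > 1, so H_1 ≅ Z ⊕ Z/2Z.
  H_2: rank ker ∂_2 − rank ∂_3 = (18 − 18) − 0 = 0, and there is no ∂_3, so H_2 ≅ 0.

As a check, the Euler characteristic is 9 − 27 + 18 = 0, which agrees with 1 − 1 + 0 = 0.

H_0 ≅ Z,  H_1 ≅ Z ⊕ Z/2Z,  H_2 = 0.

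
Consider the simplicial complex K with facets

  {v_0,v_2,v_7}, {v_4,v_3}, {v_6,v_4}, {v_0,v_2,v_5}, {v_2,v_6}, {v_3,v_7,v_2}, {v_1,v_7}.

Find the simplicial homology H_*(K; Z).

K has 8 vertices, 11 edges, 3 triangles.
rank ∂_0 = 0, rank ∂_1 = 7 ⇒ b_0 = 8 − 0 − 7 = 1; all invariant factors of ∂_1 are 1 so no torsion. So H_0 ≅ Z.
rank ∂_1 = 7, rank ∂_2 = 3 ⇒ b_1 = 11 − 7 − 3 = 1; all invariant factors of ∂_2 are 1 so no torsion. So H_1 ≅ Z.
rank ∂_2 = 3, rank ∂_3 = 0 ⇒ b_2 = 3 − 3 − 0 = 0. So H_2 ≅ 0.

H_0 = Z,  H_1 = Z,  H_2 = 0.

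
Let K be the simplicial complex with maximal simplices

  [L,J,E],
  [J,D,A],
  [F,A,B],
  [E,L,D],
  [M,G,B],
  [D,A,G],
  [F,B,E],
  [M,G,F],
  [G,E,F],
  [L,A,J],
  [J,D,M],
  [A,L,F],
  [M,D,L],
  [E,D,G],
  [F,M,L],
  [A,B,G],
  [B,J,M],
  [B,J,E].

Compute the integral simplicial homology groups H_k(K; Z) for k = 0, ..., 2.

Take the total order A < B < D < E < F < G < J < L < M on the vertex set. Then K (dimension 2) consists of the simplices:

  0-simplices (9): A, B, D, E, F, G, J, L, M
  1-simplices (27): AB, AD, AF, AG, AJ, AL, BE, BF, BG, BJ, BM, DE, DG, DJ, DL, DM, EF, EG, EJ, EL, FG, FL, FM, GM, JL, JM, LM
  2-simplices (18): ABF, ABG, ADG, ADJ, AFL, AJL, BEF, BEJ, BGM, BJM, DEG, DEL, DJM, DLM, EFG, EJL, FGM, FLM

giving chain groups C_0 ≅ Z^9, C_1 ≅ Z^27, C_2 ≅ Z^18.

∂_1: C_1 → C_0 is given by ∂[p,q] = [q] − [p]. For instance
  ∂EJ = J − E.
The resulting 9×27 matrix has rank 8, and its Smith normal form has invariant factors (1,1,1,1,1,1,1,1).

The boundary map ∂_2: C_2 → C_1 sends each 2-simplex [p,q,r] to [q,r] − [p,r] + [p,q]. For instance
  ∂ADG = DG − AG + AD,
  ∂BEJ = EJ − BJ + BE.
This gives a 27×18 integer matrix of rank 18; reducing to Smith normal form yields diagonal entries (1,1,1,1,1,1,1,1,1,1,1,1,1,1,1,1,1,2).

From H_k ≅ ker(∂_k) / im(∂_{k+1}) we obtain:

  H_0: rank C_0 − rank ∂_1 = 9 − 8 = 1, and the invariant factors of ∂_1 are all 1, so H_0 ≅ Z.
  H_1: rank ker ∂_1 − rank ∂_2 = (27 − 8) − 18 = 1, and ∂_2 has invariant factor 2 > 1, so H_1 ≅ Z ⊕ Z/2.
  H_2: rank ker ∂_2 − rank ∂_3 = (18 − 18) − 0 = 0, and there is no ∂_3, so H_2 ≅ 0.

As a check, the Euler characteristic is 9 − 27 + 18 = 0, which agrees with 1 − 1 + 0 = 0.

H_0 ≅ Z,  H_1 ≅ Z ⊕ Z/2,  H_2 = 0.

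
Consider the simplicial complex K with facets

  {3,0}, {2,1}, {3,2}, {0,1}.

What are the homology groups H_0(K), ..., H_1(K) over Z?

H_0 ≅ Z,  H_1 ≅ Z.

Take the total order 0 < 1 < 2 < 3 on the vertex set. Then K (dimension 1) consists of the simplices:

  0-simplices (4): [0], [1], [2], [3]
  1-simplices (4): [0,1], [0,3], [1,2], [2,3]

Hence C_0 ≅ Z^4, C_1 ≅ Z^4.

Boundary ∂_1: C_1 → C_0 maps an edge to its endpoints' difference, ∂[p,q] = q − p. For instance
  ∂[2,3] = [3] − [2].
The 4×4 boundary matrix has rank 3 and Smith normal form diag(1,1,1).

From H_k ≅ ker(∂_k) / im(∂_{k+1}) we obtain:

  H_0: rank C_0 − rank ∂_1 = 4 − 3 = 1, and the invariant factors of ∂_1 are all 1, so H_0 ≅ Z.
  H_1: rank ker ∂_1 − rank ∂_2 = (4 − 3) − 0 = 1, and there is no ∂_2, so H_1 ≅ Z.

As a check, the Euler characteristic is 4 − 4 = 0, which agrees with 1 − 1 = 0.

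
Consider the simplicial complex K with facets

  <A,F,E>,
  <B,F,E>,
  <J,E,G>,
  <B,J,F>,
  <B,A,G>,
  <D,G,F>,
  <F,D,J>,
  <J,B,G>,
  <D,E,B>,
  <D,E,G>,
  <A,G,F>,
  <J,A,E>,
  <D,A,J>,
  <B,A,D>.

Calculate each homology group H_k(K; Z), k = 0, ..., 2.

Take the total order A < B < D < E < F < G < J on the vertex set. Then K (dimension 2) consists of the simplices:

  0-simplices (7): A, B, D, E, F, G, J
  1-simplices (21): AB, AD, AE, AF, AG, AJ, BD, BE, BF, BG, BJ, DE, DF, DG, DJ, EF, EG, EJ, FG, FJ, GJ
  2-simplices (14): ABD, ABG, ADJ, AEF, AEJ, AFG, BDE, BEF, BFJ, BGJ, DEG, DFG, DFJ, EGJ

giving chain groups C_0 ≅ Z^7, C_1 ≅ Z^21, C_2 ≅ Z^14.

Boundary ∂_1: C_1 → C_0 is given by ∂[p,q] = [q] − [p].
The 7×21 boundary matrix has rank 6 and Smith normal form diag(1,1,1,1,1,1).

∂_2: C_2 → C_1 sends each 2-simplex [p,q,r] to [q,r] − [p,r] + [p,q]. For instance
  ∂ABG = BG − AG + AB,
  ∂BGJ = GJ − BJ + BG.
The resulting 21×14 matrix has rank 13, and its Smith normal form has invariant factors (1,1,1,1,1,1,1,1,1,1,1,1,1).

Now H_k = ker ∂_k / im ∂_{k+1}, so:

  H_0: rank C_0 − rank ∂_1 = 7 − 6 = 1, and the invariant factors of ∂_1 are all 1, so H_0 = Z.
  H_1: rank ker ∂_1 − rank ∂_2 = (21 − 6) − 13 = 2, and the invariant factors of ∂_2 are all 1, so H_1 = Z^2.
  H_2: rank ker ∂_2 − rank ∂_3 = (14 − 13) − 0 = 1, and there is no ∂_3, so H_2 = Z.

H_0 ≅ Z,  H_1 ≅ Z^2,  H_2 ≅ Z.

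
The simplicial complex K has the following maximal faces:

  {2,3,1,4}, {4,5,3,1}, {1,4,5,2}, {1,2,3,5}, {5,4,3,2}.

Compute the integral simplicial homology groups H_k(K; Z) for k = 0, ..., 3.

H_0 ≅ Z,  H_1 = 0,  H_2 = 0,  H_3 ≅ Z.

Order the vertices as 1 < 2 < 3 < 4 < 5. Listing each simplex with vertices in this order, K has dimension 3 with simplices:

  0-simplices (5): [1], [2], [3], [4], [5]
  1-simplices (10): [1,2], [1,3], [1,4], [1,5], [2,3], [2,4], [2,5], [3,4], [3,5], [4,5]
  2-simplices (10): [1,2,3], [1,2,4], [1,2,5], [1,3,4], [1,3,5], [1,4,5], [2,3,4], [2,3,5], [2,4,5], [3,4,5]
  3-simplices (5): [1,2,3,4], [1,2,3,5], [1,2,4,5], [1,3,4,5], [2,3,4,5]

Hence C_0 ≅ Z^5, C_1 ≅ Z^10, C_2 ≅ Z^10, C_3 ≅ Z^5.

∂_1: C_1 → C_0 sends each edge [p,q] (with p < q) to q − p. For instance
  ∂[1,2] = [2] − [1].
As a 5×10 matrix over Z this has rank 4, with invariant factors (1,1,1,1).

Boundary ∂_2: C_2 → C_1 acts by ∂[p,q,r] = [q,r] − [p,r] + [p,q]. For instance
  ∂[2,3,5] = [3,5] − [2,5] + [2,3],
  ∂[2,4,5] = [4,5] − [2,5] + [2,4].
This gives a 10×10 integer matrix of rank 6; reducing to Smith normal form yields diagonal entries (1,1,1,1,1,1).

The boundary map ∂_3: C_3 → C_2 sends each 3-simplex σ to the alternating sum Σ_i (−1)^i (σ with its i-th vertex removed). For instance
  ∂[1,3,4,5] = [3,4,5] − [1,4,5] + [1,3,5] − [1,3,4],
  ∂[2,3,4,5] = [3,4,5] − [2,4,5] + [2,3,5] − [2,3,4].
The resulting 10×5 matrix has rank 4, and its Smith normal form has invariant factors (1,1,1,1).

Reading off H_k = ker ∂_k / im ∂_{k+1}:

  H_0: rank C_0 − rank ∂_1 = 5 − 4 = 1, and the invariant factors of ∂_1 are all 1, so H_0 ≅ Z.
  H_1: rank ker ∂_1 − rank ∂_2 = (10 − 4) − 6 = 0, and the invariant factors of ∂_2 are all 1, so H_1 ≅ 0.
  H_2: rank ker ∂_2 − rank ∂_3 = (10 − 6) − 4 = 0, and the invariant factors of ∂_3 are all 1, so H_2 ≅ 0.
  H_3: rank ker ∂_3 − rank ∂_4 = (5 − 4) − 0 = 1, and there is no ∂_4, so H_3 ≅ Z.

As a check, the Euler characteristic is 5 − 10 + 10 − 5 = 0, which agrees with 1 − 0 + 0 − 1 = 0.
(K is a triangulation of the 3-sphere S^3.)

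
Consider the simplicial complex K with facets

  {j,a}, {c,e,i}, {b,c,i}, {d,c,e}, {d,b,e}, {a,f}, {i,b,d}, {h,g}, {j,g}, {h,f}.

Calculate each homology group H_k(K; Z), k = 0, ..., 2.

K has 10 vertices, 15 edges, 5 triangles.
rank ∂_0 = 0, rank ∂_1 = 8 ⇒ b_0 = 10 − 0 − 8 = 2; all invariant factors of ∂_1 are 1 so no torsion. So H_0 ≅ Z^2.
rank ∂_1 = 8, rank ∂_2 = 5 ⇒ b_1 = 15 − 8 − 5 = 2; all invariant factors of ∂_2 are 1 so no torsion. So H_1 ≅ Z^2.
rank ∂_2 = 5, rank ∂_3 = 0 ⇒ b_2 = 5 − 5 − 0 = 0. So H_2 ≅ 0.

H_0 ≅ Z^2,  H_1 ≅ Z^2,  H_2 = 0.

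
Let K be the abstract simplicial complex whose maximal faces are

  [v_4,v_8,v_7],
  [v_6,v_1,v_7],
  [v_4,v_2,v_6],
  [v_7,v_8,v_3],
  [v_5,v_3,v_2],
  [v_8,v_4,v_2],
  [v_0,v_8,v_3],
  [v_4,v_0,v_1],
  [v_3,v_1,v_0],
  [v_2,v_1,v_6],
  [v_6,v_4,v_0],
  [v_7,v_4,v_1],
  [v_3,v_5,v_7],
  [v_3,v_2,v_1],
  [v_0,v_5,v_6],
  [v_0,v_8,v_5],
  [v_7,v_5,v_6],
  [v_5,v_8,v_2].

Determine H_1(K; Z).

Take the total order v_0 < v_1 < v_2 < v_3 < v_4 < v_5 < v_6 < v_7 < v_8 on the vertex set. Then K (dimension 2) consists of the simplices:

  0-simplices (9): [v_0], [v_1], [v_2], [v_3], [v_4], [v_5], [v_6], [v_7], [v_8]
  1-simplices (27): (27 of them)
  2-simplices (18): (18 of them)

so the chain groups are C_0 ≅ Z^9, C_1 ≅ Z^27, C_2 ≅ Z^18.

The boundary map ∂_1: C_1 → C_0 sends each edge [p,q] (with p < q) to q − p. For instance
  ∂[v_0,v_8] = [v_8] − [v_0].
The resulting 9×27 matrix has rank 8, and its Smith normal form has invariant factors (1,1,1,1,1,1,1,1).

∂_2: C_2 → C_1 sends each 2-simplex [p,q,r] to [q,r] − [p,r] + [p,q]. For instance
  ∂[v_1,v_2,v_6] = [v_2,v_6] − [v_1,v_6] + [v_1,v_2],
  ∂[v_2,v_4,v_8] = [v_4,v_8] − [v_2,v_8] + [v_2,v_4].
As a 27×18 matrix over Z this has rank 18, with invariant factors (1,1,1,1,1,1,1,1,1,1,1,1,1,1,1,1,1,2).

Now H_k = ker ∂_k / im ∂_{k+1}, so:

  H_1: rank ker ∂_1 − rank ∂_2 = (27 − 8) − 18 = 1, and ∂_2 has invariant factor 2 > 1, so H_1 = Z ⊕ Z/2.

H_1 ≅ Z ⊕ Z/2.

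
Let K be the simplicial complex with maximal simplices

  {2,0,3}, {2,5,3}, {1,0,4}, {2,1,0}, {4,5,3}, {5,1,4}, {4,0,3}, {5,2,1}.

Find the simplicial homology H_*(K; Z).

Fix the vertex order 0 < 1 < 2 < 3 < 4 < 5 and write every simplex with vertices in increasing order. Then dim K = 2 and the simplices of K are:

  0-simplices (6): [0], [1], [2], [3], [4], [5]
  1-simplices (12): [0,1], [0,2], [0,3], [0,4], [1,2], [1,4], [1,5], [2,3], [2,5], [3,4], [3,5], [4,5]
  2-simplices (8): [0,1,2], [0,1,4], [0,2,3], [0,3,4], [1,2,5], [1,4,5], [2,3,5], [3,4,5]

Hence C_0 ≅ Z^6, C_1 ≅ Z^12, C_2 ≅ Z^8.

∂_1: C_1 → C_0 is given by ∂[p,q] = [q] − [p].
The resulting 6×12 matrix has rank 5, and its Smith normal form has invariant factors (1,1,1,1,1).

The boundary map ∂_2: C_2 → C_1 maps a triangle to the signed sum of its edges. For instance
  ∂[3,4,5] = [4,5] − [3,5] + [3,4],
  ∂[0,1,2] = [1,2] − [0,2] + [0,1].
The 12×8 boundary matrix has rank 7 and Smith normal form diag(1,1,1,1,1,1,1).

From H_k ≅ ker(∂_k) / im(∂_{k+1}) we obtain:

  H_0: rank C_0 − rank ∂_1 = 6 − 5 = 1, and the invariant factors of ∂_1 are all 1, so H_0 = Z.
  H_1: rank ker ∂_1 − rank ∂_2 = (12 − 5) − 7 = 0, and the invariant factors of ∂_2 are all 1, so H_1 = 0.
  H_2: rank ker ∂_2 − rank ∂_3 = (8 − 7) − 0 = 1, and there is no ∂_3, so H_2 = Z.

As a check, the Euler characteristic is 6 − 12 + 8 = 2, which agrees with 1 − 0 + 1 = 2.
(K is a triangulation of the 2-sphere S^2.)

H_0 ≅ Z,  H_1 = 0,  H_2 ≅ Z.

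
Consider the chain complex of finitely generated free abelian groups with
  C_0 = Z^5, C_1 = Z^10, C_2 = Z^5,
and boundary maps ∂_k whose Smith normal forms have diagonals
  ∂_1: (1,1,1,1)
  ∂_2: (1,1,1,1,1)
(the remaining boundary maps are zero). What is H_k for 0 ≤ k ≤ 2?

H_0 ≅ Z,  H_1 ≅ Z,  H_2 = 0.

H_0: b_0 = 5 − 0 − 4 = 1; torsion from ∂_1 factors > 1: none. So H_0 ≅ Z.
H_1: b_1 = 10 − 4 − 5 = 1; torsion from ∂_2 factors > 1: none. So H_1 ≅ Z.
H_2: b_2 = 5 − 5 − 0 = 0; torsion from ∂_3 factors > 1: none. So H_2 ≅ 0.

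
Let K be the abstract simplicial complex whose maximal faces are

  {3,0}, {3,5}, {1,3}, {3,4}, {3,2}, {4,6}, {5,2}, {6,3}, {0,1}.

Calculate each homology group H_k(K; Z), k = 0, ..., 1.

H_0 = Z,  H_1 = Z^3.

Fix the vertex order 0 < 1 < 2 < 3 < 4 < 5 < 6 and write every simplex with vertices in increasing order. Then dim K = 1 and the simplices of K are:

  0-simplices (7): [0], [1], [2], [3], [4], [5], [6]
  1-simplices (9): [0,1], [0,3], [1,3], [2,3], [2,5], [3,4], [3,5], [3,6], [4,6]

so the chain groups are C_0 ≅ Z^7, C_1 ≅ Z^9.

Boundary ∂_1: C_1 → C_0 is given by ∂[p,q] = [q] − [p].
This gives a 7×9 integer matrix of rank 6; reducing to Smith normal form yields diagonal entries (1,1,1,1,1,1).

Reading off H_k = ker ∂_k / im ∂_{k+1}:

  H_0: rank C_0 − rank ∂_1 = 7 − 6 = 1, and the invariant factors of ∂_1 are all 1, so H_0 = Z.
  H_1: rank ker ∂_1 − rank ∂_2 = (9 − 6) − 0 = 3, and there is no ∂_2, so H_1 = Z^3.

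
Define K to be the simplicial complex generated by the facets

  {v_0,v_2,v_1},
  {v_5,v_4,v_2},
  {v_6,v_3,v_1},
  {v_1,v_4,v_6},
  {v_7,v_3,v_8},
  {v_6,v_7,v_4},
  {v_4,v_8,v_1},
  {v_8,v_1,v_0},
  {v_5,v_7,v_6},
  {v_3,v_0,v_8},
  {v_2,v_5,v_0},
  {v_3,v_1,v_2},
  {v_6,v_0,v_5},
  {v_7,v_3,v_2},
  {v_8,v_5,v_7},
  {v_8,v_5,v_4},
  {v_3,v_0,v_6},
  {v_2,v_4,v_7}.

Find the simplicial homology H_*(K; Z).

We work with the vertex ordering v_0 < v_1 < v_2 < v_3 < v_4 < v_5 < v_6 < v_7 < v_8. The simplices of K, each written with vertices in increasing order, are:

  0-simplices (9): [v_0], [v_1], [v_2], [v_3], [v_4], [v_5], [v_6], [v_7], [v_8]
  1-simplices (27): (27 of them)
  2-simplices (18): (18 of them)

giving chain groups C_0 ≅ Z^9, C_1 ≅ Z^27, C_2 ≅ Z^18.

Boundary ∂_1: C_1 → C_0 maps an edge to its endpoints' difference, ∂[p,q] = q − p.
The 9×27 boundary matrix has rank 8 and Smith normal form diag(1,1,1,1,1,1,1,1).

∂_2: C_2 → C_1 acts by ∂[p,q,r] = [q,r] − [p,r] + [p,q]. For instance
  ∂[v_0,v_1,v_8] = [v_1,v_8] − [v_0,v_8] + [v_0,v_1],
  ∂[v_1,v_3,v_6] = [v_3,v_6] − [v_1,v_6] + [v_1,v_3].
The resulting 27×18 matrix has rank 18, and its Smith normal form has invariant factors (1,1,1,1,1,1,1,1,1,1,1,1,1,1,1,1,1,2).

Reading off H_k = ker ∂_k / im ∂_{k+1}:

  H_0: rank C_0 − rank ∂_1 = 9 − 8 = 1, and the invariant factors of ∂_1 are all 1, so H_0 ≅ Z.
  H_1: rank ker ∂_1 − rank ∂_2 = (27 − 8) − 18 = 1, and ∂_2 has invariant factor 2 > 1, so H_1 ≅ Z ⊕ Z/2.
  H_2: rank ker ∂_2 − rank ∂_3 = (18 − 18) − 0 = 0, and there is no ∂_3, so H_2 ≅ 0.

(K is a triangulation of the Klein bottle.)

H_0 ≅ Z,  H_1 ≅ Z ⊕ Z/2,  H_2 = 0.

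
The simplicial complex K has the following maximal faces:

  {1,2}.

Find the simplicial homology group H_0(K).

Take the total order 1 < 2 on the vertex set. Then K (dimension 1) consists of the simplices:

  0-simplices (2): [1], [2]
  1-simplices (1): [1,2]

Hence C_0 ≅ Z^2, C_1 ≅ Z^1.

The boundary map ∂_1: C_1 → C_0 is given by ∂[p,q] = [q] − [p].
The resulting 2×1 matrix has rank 1, and its Smith normal form has invariant factors (1).

From H_k ≅ ker(∂_k) / im(∂_{k+1}) we obtain:

  H_0: rank C_0 − rank ∂_1 = 2 − 1 = 1, and the invariant factors of ∂_1 are all 1, so H_0 ≅ Z.

H_0 = Z.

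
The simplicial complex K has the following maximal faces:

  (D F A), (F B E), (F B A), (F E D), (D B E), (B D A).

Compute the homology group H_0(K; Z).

H_0 ≅ Z.

We work with the vertex ordering A < B < D < E < F. The simplices of K, each written with vertices in increasing order, are:

  0-simplices (5): A, B, D, E, F
  1-simplices (9): AB, AD, AF, BD, BE, BF, DE, DF, EF
  2-simplices (6): ABD, ABF, ADF, BDE, BEF, DEF

so the chain groups are C_0 ≅ Z^5, C_1 ≅ Z^9, C_2 ≅ Z^6.

∂_1: C_1 → C_0 maps an edge to its endpoints' difference, ∂[p,q] = q − p. For instance
  ∂AF = F − A.
As a 5×9 matrix over Z this has rank 4, with invariant factors (1,1,1,1).

The boundary map ∂_2: C_2 → C_1 acts by ∂[p,q,r] = [q,r] − [p,r] + [p,q]. For instance
  ∂ABF = BF − AF + AB,
  ∂ADF = DF − AF + AD.
The 9×6 boundary matrix has rank 5 and Smith normal form diag(1,1,1,1,1).

Reading off H_k = ker ∂_k / im ∂_{k+1}:

  H_0: rank C_0 − rank ∂_1 = 5 − 4 = 1, and the invariant factors of ∂_1 are all 1, so H_0 ≅ Z.

(K is a triangulation of the 2-sphere S^2.)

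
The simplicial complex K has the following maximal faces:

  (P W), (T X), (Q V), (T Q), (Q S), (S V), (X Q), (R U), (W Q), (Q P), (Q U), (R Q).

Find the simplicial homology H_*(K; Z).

H_0 = Z,  H_1 = Z^4.

K has 9 vertices, 12 edges.
rank ∂_0 = 0, rank ∂_1 = 8 ⇒ b_0 = 9 − 0 − 8 = 1; all invariant factors of ∂_1 are 1 so no torsion. So H_0 ≅ Z.
rank ∂_1 = 8, rank ∂_2 = 0 ⇒ b_1 = 12 − 8 − 0 = 4. So H_1 ≅ Z^4.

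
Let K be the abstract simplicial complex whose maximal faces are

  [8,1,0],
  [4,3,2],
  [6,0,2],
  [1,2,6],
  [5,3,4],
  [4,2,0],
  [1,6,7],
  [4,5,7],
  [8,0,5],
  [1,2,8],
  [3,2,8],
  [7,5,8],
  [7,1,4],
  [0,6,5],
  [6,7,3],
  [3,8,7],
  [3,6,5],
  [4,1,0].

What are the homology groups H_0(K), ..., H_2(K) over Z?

H_0 ≅ Z,  H_1 ≅ Z ⊕ Z/2Z,  H_2 = 0.

We work with the vertex ordering 0 < 1 < 2 < 3 < 4 < 5 < 6 < 7 < 8. The simplices of K, each written with vertices in increasing order, are:

  0-simplices (9): [0], [1], [2], [3], [4], [5], [6], [7], [8]
  1-simplices (27): (27 of them)
  2-simplices (18): [0,1,4], [0,1,8], [0,2,4], [0,2,6], [0,5,6], [0,5,8], [1,2,6], [1,2,8], [1,4,7], [1,6,7], [2,3,4], [2,3,8], [3,4,5], [3,5,6], [3,6,7], [3,7,8], [4,5,7], [5,7,8]

Hence C_0 ≅ Z^9, C_1 ≅ Z^27, C_2 ≅ Z^18.

The boundary map ∂_1: C_1 → C_0 maps an edge to its endpoints' difference, ∂[p,q] = q − p. For instance
  ∂[3,7] = [7] − [3].
The resulting 9×27 matrix has rank 8, and its Smith normal form has invariant factors (1,1,1,1,1,1,1,1).

∂_2: C_2 → C_1 maps a triangle to the signed sum of its edges. For instance
  ∂[0,1,8] = [1,8] − [0,8] + [0,1],
  ∂[3,4,5] = [4,5] − [3,5] + [3,4].
This gives a 27×18 integer matrix of rank 18; reducing to Smith normal form yields diagonal entries (1,1,1,1,1,1,1,1,1,1,1,1,1,1,1,1,1,2).

Now H_k = ker ∂_k / im ∂_{k+1}, so:

  H_0: rank C_0 − rank ∂_1 = 9 − 8 = 1, and the invariant factors of ∂_1 are all 1, so H_0 = Z.
  H_1: rank ker ∂_1 − rank ∂_2 = (27 − 8) − 18 = 1, and ∂_2 has invariant factor 2 > 1, so H_1 = Z ⊕ Z/2Z.
  H_2: rank ker ∂_2 − rank ∂_3 = (18 − 18) − 0 = 0, and there is no ∂_3, so H_2 = 0.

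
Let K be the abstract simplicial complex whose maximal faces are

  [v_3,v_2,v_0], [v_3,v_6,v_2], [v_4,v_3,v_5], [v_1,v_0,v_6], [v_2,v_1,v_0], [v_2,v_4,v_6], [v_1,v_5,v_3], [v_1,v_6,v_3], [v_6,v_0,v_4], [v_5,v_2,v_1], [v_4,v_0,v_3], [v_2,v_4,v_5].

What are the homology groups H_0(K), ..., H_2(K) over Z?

H_0 ≅ Z,  H_1 ≅ Z/2,  H_2 = 0.

We work with the vertex ordering v_0 < v_1 < v_2 < v_3 < v_4 < v_5 < v_6. The simplices of K, each written with vertices in increasing order, are:

  0-simplices (7): [v_0], [v_1], [v_2], [v_3], [v_4], [v_5], [v_6]
  1-simplices (18): (18 of them)
  2-simplices (12): (12 of them)

giving chain groups C_0 ≅ Z^7, C_1 ≅ Z^18, C_2 ≅ Z^12.

∂_1: C_1 → C_0 sends each edge [p,q] (with p < q) to q − p.
As a 7×18 matrix over Z this has rank 6, with invariant factors (1,1,1,1,1,1).

The boundary map ∂_2: C_2 → C_1 acts by ∂[p,q,r] = [q,r] − [p,r] + [p,q]. For instance
  ∂[v_2,v_4,v_6] = [v_4,v_6] − [v_2,v_6] + [v_2,v_4],
  ∂[v_2,v_3,v_6] = [v_3,v_6] − [v_2,v_6] + [v_2,v_3].
The 18×12 boundary matrix has rank 12 and Smith normal form diag(1,1,1,1,1,1,1,1,1,1,1,2).

Reading off H_k = ker ∂_k / im ∂_{k+1}:

  H_0: rank C_0 − rank ∂_1 = 7 − 6 = 1, and the invariant factors of ∂_1 are all 1, so H_0 = Z.
  H_1: rank ker ∂_1 − rank ∂_2 = (18 − 6) − 12 = 0, and ∂_2 has invariant factor 2 > 1, so H_1 = Z/2.
  H_2: rank ker ∂_2 − rank ∂_3 = (12 − 12) − 0 = 0, and there is no ∂_3, so H_2 = 0.

(K is a triangulation of the real projective plane RP^2.)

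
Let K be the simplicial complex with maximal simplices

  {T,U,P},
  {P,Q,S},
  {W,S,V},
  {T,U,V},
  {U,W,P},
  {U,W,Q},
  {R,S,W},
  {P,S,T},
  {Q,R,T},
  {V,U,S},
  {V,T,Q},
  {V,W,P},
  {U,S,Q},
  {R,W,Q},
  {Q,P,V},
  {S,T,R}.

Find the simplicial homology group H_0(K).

H_0 = Z.

Order the vertices as P < Q < R < S < T < U < V < W. Listing each simplex with vertices in this order, K has dimension 2 with simplices:

  0-simplices (8): P, Q, R, S, T, U, V, W
  1-simplices (24): PQ, PS, PT, PU, PV, PW, QR, QS, QT, QU, QV, QW, RS, RT, RW, ST, SU, SV, SW, TU, TV, UV, UW, VW
  2-simplices (16): PQS, PQV, PST, PTU, PUW, PVW, QRT, QRW, QSU, QTV, QUW, RST, RSW, SUV, SVW, TUV

giving chain groups C_0 ≅ Z^8, C_1 ≅ Z^24, C_2 ≅ Z^16.

The boundary map ∂_1: C_1 → C_0 is given by ∂[p,q] = [q] − [p].
This gives a 8×24 integer matrix of rank 7; reducing to Smith normal form yields diagonal entries (1,1,1,1,1,1,1).

Boundary ∂_2: C_2 → C_1 maps a triangle to the signed sum of its edges. For instance
  ∂PVW = VW − PW + PV,
  ∂PQS = QS − PS + PQ.
This gives a 24×16 integer matrix of rank 15; reducing to Smith normal form yields diagonal entries (1,1,1,1,1,1,1,1,1,1,1,1,1,1,1).

Reading off H_k = ker ∂_k / im ∂_{k+1}:

  H_0: rank C_0 − rank ∂_1 = 8 − 7 = 1, and the invariant factors of ∂_1 are all 1, so H_0 = Z.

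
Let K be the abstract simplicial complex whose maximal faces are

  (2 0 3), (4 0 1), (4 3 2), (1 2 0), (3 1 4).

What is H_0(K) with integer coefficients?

Take the total order 0 < 1 < 2 < 3 < 4 on the vertex set. Then K (dimension 2) consists of the simplices:

  0-simplices (5): [0], [1], [2], [3], [4]
  1-simplices (10): [0,1], [0,2], [0,3], [0,4], [1,2], [1,3], [1,4], [2,3], [2,4], [3,4]
  2-simplices (5): [0,1,2], [0,1,4], [0,2,3], [1,3,4], [2,3,4]

giving chain groups C_0 ≅ Z^5, C_1 ≅ Z^10, C_2 ≅ Z^5.

Boundary ∂_1: C_1 → C_0 sends each edge [p,q] (with p < q) to q − p. For instance
  ∂[3,4] = [4] − [3].
As a 5×10 matrix over Z this has rank 4, with invariant factors (1,1,1,1).

The boundary map ∂_2: C_2 → C_1 maps a triangle to the signed sum of its edges. For instance
  ∂[0,1,4] = [1,4] − [0,4] + [0,1],
  ∂[2,3,4] = [3,4] − [2,4] + [2,3].
The resulting 10×5 matrix has rank 5, and its Smith normal form has invariant factors (1,1,1,1,1).

From H_k ≅ ker(∂_k) / im(∂_{k+1}) we obtain:

  H_0: rank C_0 − rank ∂_1 = 5 − 4 = 1, and the invariant factors of ∂_1 are all 1, so H_0 ≅ Z.

H_0 = Z.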